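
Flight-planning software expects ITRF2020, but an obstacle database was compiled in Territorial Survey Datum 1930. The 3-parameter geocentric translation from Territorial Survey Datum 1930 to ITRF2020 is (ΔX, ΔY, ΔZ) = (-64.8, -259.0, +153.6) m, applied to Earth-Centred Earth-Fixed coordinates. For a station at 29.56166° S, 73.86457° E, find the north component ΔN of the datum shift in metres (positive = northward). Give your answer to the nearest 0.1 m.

ΔN = 2.0 m

At φ = -29.56166°, λ = 73.86457°: sin φ = -0.493360, cos φ = 0.869825, sin λ = 0.960607, cos λ = 0.277909.
ΔN = −sin φ cos λ·ΔX − sin φ sin λ·ΔY + cos φ·ΔZ = −(-0.493360)(0.277909)(-64.8) − (-0.493360)(0.960607)(-259.0) + (0.869825)(153.6) = 1.97 m.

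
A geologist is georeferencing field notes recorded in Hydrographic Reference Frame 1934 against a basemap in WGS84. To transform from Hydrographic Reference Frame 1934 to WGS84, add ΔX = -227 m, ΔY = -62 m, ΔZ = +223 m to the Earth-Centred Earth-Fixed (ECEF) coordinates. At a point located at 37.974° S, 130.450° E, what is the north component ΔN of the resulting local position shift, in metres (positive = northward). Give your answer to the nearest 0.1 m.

The local north axis is (−sin φ cos λ, −sin φ sin λ, cos φ), giving ΔN = 90.618 − 29.030 + 175.789 = 237.38 m.

ΔN = 237.4 m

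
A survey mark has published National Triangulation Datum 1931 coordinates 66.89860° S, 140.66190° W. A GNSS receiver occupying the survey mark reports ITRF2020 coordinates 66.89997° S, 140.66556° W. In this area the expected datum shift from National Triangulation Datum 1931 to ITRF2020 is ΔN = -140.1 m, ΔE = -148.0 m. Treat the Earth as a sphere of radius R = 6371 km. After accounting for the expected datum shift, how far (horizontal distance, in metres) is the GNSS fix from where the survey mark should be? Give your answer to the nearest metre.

Observed coordinate differences: Δφ = -0.00137°, Δλ = -0.00366°.
Converting to metres (1° lat = 111195 m, cos φ = 0.392360): observed ΔN = -152.3 m, observed ΔE = -159.7 m.
Subtracting the expected shift leaves a residual of -152.3 − (-140.1) = -12.2 m north and -159.7 − (-148.0) = -11.7 m east.
Residual distance = √((-12.2)² + (-11.7)²) = 16.9 m.

17 m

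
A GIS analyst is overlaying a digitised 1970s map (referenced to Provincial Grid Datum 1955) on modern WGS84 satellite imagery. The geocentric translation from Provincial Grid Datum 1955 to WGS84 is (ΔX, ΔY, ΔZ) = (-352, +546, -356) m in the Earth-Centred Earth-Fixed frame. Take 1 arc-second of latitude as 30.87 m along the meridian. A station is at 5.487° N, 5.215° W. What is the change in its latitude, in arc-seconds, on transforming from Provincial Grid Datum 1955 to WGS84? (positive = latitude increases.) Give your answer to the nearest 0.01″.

Δφ = -10.24″

sin φ = 0.095620, cos φ = 0.995418, sin λ = -0.090893, cos λ = 0.995861.
North component: ΔN = −sin φ cos λ·ΔX − sin φ sin λ·ΔY + cos φ·ΔZ = −(0.095620)(0.995861)(-352) − (0.095620)(-0.090893)(546) + (0.995418)(-356) = -316.10 m.
1° of latitude spans 3600 × 30.87 = 111132 m, so Δφ = -316.10 / 111132 × 3600 = -10.240″.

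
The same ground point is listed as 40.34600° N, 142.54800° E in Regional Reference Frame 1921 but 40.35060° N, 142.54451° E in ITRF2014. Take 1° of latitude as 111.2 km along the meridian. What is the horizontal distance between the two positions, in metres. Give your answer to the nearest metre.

Δφ = 40.35060° − 40.34600° = +0.00460°; Δλ = 142.54451° − 142.54800° = -0.00349°.
ΔN = Δφ × 111200 = 511.5 m; ΔE = Δλ × 111200 × cos(40.34600°) = -0.00349 × 111200 × 0.762149 = -295.8 m.
Distance = √(ΔE² + ΔN²) = √((-295.8)² + 511.5²) = 590.9 m.

591 m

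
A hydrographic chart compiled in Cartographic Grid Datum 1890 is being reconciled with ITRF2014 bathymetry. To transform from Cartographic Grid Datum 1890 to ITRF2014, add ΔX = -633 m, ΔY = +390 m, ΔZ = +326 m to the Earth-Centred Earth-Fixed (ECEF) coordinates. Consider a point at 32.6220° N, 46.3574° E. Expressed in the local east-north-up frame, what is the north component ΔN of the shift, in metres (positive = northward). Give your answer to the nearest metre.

The local north axis is (−sin φ cos λ, −sin φ sin λ, cos φ), giving ΔN = 235.514 − 152.147 + 274.572 = 357.94 m.

ΔN = 358 m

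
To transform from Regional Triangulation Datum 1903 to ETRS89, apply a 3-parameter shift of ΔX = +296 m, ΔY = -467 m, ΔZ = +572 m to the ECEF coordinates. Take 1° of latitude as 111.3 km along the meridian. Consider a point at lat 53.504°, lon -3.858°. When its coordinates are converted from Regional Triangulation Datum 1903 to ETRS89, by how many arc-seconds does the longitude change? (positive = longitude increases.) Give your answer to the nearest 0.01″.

sin φ = 0.803898, cos φ = 0.594767, sin λ = -0.067284, cos λ = 0.997734.
East component: ΔE = −sin λ·ΔX + cos λ·ΔY = −(-0.067284)(296) + (0.997734)(-467) = -446.03 m.
1° of latitude spans 111300 m; at latitude φ, 1° of longitude spans that × cos φ = 66197.5 m, so Δλ = -446.03 / 66197.5 × 3600 = -24.256″.

Δλ = -24.26″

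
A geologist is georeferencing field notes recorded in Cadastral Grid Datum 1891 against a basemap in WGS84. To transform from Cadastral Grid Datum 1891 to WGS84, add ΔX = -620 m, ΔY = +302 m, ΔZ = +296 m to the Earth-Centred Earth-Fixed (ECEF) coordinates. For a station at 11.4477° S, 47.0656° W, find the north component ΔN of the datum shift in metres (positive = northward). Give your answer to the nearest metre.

ΔN = 162 m

The local north axis is (−sin φ cos λ, −sin φ sin λ, cos φ), giving ΔN = -83.819 − 43.883 + 290.111 = 162.41 m.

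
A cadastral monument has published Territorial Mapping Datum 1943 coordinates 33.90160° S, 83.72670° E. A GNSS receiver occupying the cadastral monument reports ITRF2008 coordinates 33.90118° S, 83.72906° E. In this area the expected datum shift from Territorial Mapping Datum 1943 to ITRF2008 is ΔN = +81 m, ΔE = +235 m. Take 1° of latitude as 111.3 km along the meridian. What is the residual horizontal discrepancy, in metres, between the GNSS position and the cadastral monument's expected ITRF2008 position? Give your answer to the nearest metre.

38 m

Observed coordinate differences: Δφ = +0.00042°, Δλ = +0.00236°.
Converting to metres (1° lat = 111300 m, cos φ = 0.829997): observed ΔN = 46.7 m, observed ΔE = 218.0 m.
Subtracting the expected shift leaves a residual of 46.7 − (81) = -34.3 m north and 218.0 − (235) = -17.0 m east.
Residual distance = √((-34.3)² + (-17.0)²) = 38.2 m.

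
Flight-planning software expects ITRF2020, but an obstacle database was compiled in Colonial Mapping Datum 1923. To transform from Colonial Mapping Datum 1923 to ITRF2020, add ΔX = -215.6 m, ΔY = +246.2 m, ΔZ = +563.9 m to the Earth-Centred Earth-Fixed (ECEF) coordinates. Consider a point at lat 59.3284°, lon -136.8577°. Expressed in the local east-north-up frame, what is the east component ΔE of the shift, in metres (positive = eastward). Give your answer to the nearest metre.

The local east axis at (φ, λ) is (−sin λ, cos λ, 0), so ΔE = −sin(-136.8577°)·(-215.6) + cos(-136.8577°)·246.2 = -327.07 m.

ΔE = -327 m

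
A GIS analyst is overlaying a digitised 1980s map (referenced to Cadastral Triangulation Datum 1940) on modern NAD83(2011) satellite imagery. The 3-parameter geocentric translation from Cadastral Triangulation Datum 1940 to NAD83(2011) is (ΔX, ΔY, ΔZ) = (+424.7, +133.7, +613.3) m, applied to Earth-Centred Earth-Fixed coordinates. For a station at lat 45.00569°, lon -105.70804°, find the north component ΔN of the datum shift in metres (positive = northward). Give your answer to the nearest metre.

ΔN = 606 m

The local north axis is (−sin φ cos λ, −sin φ sin λ, cos φ), giving ΔN = 81.312 + 91.018 + 433.626 = 605.96 m.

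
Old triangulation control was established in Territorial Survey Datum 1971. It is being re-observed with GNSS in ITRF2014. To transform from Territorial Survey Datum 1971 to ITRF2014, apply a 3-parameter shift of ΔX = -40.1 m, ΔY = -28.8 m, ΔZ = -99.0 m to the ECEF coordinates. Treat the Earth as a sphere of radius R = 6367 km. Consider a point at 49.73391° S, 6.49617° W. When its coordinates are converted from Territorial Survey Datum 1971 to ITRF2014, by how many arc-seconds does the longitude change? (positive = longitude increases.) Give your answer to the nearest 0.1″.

Δλ = -1.7″

sin φ = -0.763051, cos φ = 0.646338, sin λ = -0.113137, cos λ = 0.993579.
East component: ΔE = −sin λ·ΔX + cos λ·ΔY = −(-0.113137)(-40.1) + (0.993579)(-28.8) = -33.15 m.
1° of latitude spans πR/180 = 111125 m; at latitude φ, 1° of longitude spans that × cos φ = 71824.4 m, so Δλ = -33.15 / 71824.4 × 3600 = -1.662″.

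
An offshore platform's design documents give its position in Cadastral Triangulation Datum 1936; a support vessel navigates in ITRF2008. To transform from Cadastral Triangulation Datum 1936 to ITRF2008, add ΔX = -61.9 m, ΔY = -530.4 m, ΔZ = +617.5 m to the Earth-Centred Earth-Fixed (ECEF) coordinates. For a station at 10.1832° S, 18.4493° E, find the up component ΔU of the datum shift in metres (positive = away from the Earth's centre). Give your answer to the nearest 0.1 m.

ΔU = -332.2 m

At φ = -10.1832°, λ = 18.4493°: sin φ = -0.176796, cos φ = 0.984247, sin λ = 0.316465, cos λ = 0.948604.
ΔU = cos φ cos λ·ΔX + cos φ sin λ·ΔY + sin φ·ΔZ = (0.984247)(0.948604)(-61.9) + (0.984247)(0.316465)(-530.4) + (-0.176796)(617.5) = -332.17 m.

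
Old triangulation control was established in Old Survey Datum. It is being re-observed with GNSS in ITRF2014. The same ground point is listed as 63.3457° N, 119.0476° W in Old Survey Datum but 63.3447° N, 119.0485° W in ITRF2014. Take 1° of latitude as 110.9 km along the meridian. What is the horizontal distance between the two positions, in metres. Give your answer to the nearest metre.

120 m

Δφ = 63.3447° − 63.3457° = -0.0010°; Δλ = -119.0485° − -119.0476° = -0.0009°.
ΔN = Δφ × 110900 = -110.9 m; ΔE = Δλ × 110900 × cos(63.3457°) = -0.0009 × 110900 × 0.448606 = -44.8 m.
Distance = √(ΔE² + ΔN²) = √((-44.8)² + (-110.9)²) = 119.6 m.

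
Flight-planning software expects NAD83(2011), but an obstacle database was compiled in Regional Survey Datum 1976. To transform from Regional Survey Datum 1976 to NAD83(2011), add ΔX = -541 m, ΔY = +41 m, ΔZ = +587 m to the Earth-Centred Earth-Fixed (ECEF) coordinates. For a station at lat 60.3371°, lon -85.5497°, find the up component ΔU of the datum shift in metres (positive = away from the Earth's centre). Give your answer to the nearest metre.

ΔU = 469 m

The local up (radial) axis is (cos φ cos λ, cos φ sin λ, sin φ), giving ΔU = -20.775 − 20.230 + 510.075 = 469.07 m.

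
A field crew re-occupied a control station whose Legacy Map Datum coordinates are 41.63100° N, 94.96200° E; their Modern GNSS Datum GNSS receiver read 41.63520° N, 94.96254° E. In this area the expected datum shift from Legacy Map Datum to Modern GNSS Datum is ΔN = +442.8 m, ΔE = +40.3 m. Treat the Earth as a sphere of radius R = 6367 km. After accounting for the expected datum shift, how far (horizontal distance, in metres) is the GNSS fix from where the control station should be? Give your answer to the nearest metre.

Observed coordinate differences: Δφ = +0.00420°, Δλ = +0.00054°.
Converting to metres (1° lat = 111125 m, cos φ = 0.747439): observed ΔN = 466.7 m, observed ΔE = 44.9 m.
Subtracting the expected shift leaves a residual of 466.7 − (442.8) = 23.9 m north and 44.9 − (40.3) = 4.6 m east.
Residual distance = √(23.9² + 4.6²) = 24.4 m.

24 m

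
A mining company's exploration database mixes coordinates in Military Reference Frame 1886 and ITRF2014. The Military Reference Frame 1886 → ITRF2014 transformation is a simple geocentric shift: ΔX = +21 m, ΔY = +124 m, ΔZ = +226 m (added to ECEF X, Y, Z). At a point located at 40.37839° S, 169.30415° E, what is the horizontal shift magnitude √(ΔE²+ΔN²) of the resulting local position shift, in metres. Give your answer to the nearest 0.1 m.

At φ = -40.37839°, λ = 169.30415°: sin φ = -0.647833, cos φ = 0.761783, sin λ = 0.185595, cos λ = -0.982626.
ΔE = −sin λ·ΔX + cos λ·ΔY = −(0.185595)·(21) + (-0.982626)·(124) = -125.74 m.
ΔN = −sin φ cos λ·ΔX − sin φ sin λ·ΔY + cos φ·ΔZ = −(-0.647833)(-0.982626)(21) − (-0.647833)(0.185595)(124) + (0.761783)(226) = 173.70 m.
Horizontal magnitude = √(ΔE² + ΔN²) = √((-125.74)² + 173.70²) = 214.44 m.

214.4 m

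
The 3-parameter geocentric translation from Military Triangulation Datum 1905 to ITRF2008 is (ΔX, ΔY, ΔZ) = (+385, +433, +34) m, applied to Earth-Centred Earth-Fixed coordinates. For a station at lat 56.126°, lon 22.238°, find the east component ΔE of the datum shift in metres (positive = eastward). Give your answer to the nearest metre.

ΔE = 255 m

At φ = 56.126°, λ = 22.238°: sin φ = 0.830265, cos φ = 0.557368, sin λ = 0.378455, cos λ = 0.925620.
ΔE = −sin λ·ΔX + cos λ·ΔY = −(0.378455)·(385) + (0.925620)·(433) = 255.09 m.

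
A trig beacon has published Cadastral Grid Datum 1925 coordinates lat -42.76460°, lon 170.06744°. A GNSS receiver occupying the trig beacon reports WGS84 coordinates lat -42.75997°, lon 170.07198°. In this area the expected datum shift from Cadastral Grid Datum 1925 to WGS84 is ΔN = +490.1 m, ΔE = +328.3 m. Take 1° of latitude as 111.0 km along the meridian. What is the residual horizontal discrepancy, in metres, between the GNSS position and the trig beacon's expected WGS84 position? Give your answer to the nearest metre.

Observed coordinate differences: Δφ = +0.00463°, Δλ = +0.00454°.
Converting to metres (1° lat = 111000 m, cos φ = 0.734150): observed ΔN = 513.9 m, observed ΔE = 370.0 m.
Subtracting the expected shift leaves a residual of 513.9 − (490.1) = 23.8 m north and 370.0 − (328.3) = 41.7 m east.
Residual distance = √(23.8² + 41.7²) = 48.0 m.

48 m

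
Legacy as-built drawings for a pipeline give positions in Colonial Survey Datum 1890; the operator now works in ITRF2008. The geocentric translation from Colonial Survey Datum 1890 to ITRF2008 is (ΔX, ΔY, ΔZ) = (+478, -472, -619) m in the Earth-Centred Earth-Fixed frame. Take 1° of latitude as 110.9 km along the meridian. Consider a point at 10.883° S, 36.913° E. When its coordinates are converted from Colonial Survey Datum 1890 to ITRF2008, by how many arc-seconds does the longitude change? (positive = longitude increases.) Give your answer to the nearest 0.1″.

Δλ = -22.0″

sin φ = -0.188804, cos φ = 0.982015, sin λ = 0.600602, cos λ = 0.799548.
East component: ΔE = −sin λ·ΔX + cos λ·ΔY = −(0.600602)(478) + (0.799548)(-472) = -664.47 m.
1° of latitude spans 110900 m; at latitude φ, 1° of longitude spans that × cos φ = 108905.4 m, so Δλ = -664.47 / 108905.4 × 3600 = -21.965″.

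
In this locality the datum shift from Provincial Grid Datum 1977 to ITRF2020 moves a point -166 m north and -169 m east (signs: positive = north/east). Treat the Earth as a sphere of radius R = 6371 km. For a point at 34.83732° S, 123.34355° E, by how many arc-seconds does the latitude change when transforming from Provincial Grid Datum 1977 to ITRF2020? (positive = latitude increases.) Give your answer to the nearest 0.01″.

On a sphere of radius R, 1 rad of latitude = R, so Δφ = ΔN / R = -166.0 / 6371000 = -2.6056e-05 rad = -5.374″.

Δφ = -5.37″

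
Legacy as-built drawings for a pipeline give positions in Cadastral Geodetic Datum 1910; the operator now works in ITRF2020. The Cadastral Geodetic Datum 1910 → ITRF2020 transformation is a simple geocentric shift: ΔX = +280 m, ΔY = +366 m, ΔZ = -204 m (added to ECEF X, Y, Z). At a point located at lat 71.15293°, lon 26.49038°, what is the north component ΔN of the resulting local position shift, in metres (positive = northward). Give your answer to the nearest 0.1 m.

ΔN = -457.6 m

At φ = 71.15293°, λ = 26.49038°: sin φ = 0.946384, cos φ = 0.323043, sin λ = 0.446048, cos λ = 0.895009.
ΔN = −sin φ cos λ·ΔX − sin φ sin λ·ΔY + cos φ·ΔZ = −(0.946384)(0.895009)(280) − (0.946384)(0.446048)(366) + (0.323043)(-204) = -457.57 m.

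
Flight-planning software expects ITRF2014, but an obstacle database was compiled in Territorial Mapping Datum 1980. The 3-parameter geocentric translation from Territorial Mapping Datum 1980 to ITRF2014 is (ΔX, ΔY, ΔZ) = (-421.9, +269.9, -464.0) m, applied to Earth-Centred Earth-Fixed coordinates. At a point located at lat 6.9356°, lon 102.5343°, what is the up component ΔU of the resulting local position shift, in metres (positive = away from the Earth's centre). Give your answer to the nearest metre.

ΔU = 296 m

At φ = 6.9356°, λ = 102.5343°: sin φ = 0.120754, cos φ = 0.992683, sin λ = 0.976166, cos λ = -0.217024.
ΔU = cos φ cos λ·ΔX + cos φ sin λ·ΔY + sin φ·ΔZ = (0.992683)(-0.217024)(-421.9) + (0.992683)(0.976166)(269.9) + (0.120754)(-464.0) = 296.40 m.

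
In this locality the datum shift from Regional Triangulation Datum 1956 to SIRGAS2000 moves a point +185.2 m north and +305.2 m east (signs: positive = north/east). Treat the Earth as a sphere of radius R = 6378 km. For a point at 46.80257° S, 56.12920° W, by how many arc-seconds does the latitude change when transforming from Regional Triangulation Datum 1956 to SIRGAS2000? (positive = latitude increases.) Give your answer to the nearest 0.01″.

On a sphere of radius R, 1 rad of latitude = R, so Δφ = ΔN / R = 185.2 / 6378000 = 2.9037e-05 rad = 5.989″.

Δφ = 5.99″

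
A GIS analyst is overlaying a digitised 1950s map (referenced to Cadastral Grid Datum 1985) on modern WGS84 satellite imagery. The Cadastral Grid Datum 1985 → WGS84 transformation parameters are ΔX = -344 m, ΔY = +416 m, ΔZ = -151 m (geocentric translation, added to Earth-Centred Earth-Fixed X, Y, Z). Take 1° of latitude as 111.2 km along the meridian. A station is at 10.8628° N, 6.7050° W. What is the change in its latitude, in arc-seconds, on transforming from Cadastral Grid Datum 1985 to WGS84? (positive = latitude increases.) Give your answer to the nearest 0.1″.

Δφ = -2.4″

sin φ = 0.188458, cos φ = 0.982081, sin λ = -0.116757, cos λ = 0.993160.
North component: ΔN = −sin φ cos λ·ΔX − sin φ sin λ·ΔY + cos φ·ΔZ = −(0.188458)(0.993160)(-344) − (0.188458)(-0.116757)(416) + (0.982081)(-151) = -74.75 m.
1° of latitude spans 111200 m, so Δφ = -74.75 / 111200 × 3600 = -2.420″.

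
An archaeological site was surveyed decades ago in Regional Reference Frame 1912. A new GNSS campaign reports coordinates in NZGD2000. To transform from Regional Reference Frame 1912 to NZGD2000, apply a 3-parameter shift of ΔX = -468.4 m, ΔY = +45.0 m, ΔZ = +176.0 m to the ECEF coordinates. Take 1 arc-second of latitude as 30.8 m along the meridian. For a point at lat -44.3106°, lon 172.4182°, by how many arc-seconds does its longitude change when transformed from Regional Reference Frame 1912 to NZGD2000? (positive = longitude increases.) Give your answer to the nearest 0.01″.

sin φ = -0.698548, cos φ = 0.715564, sin λ = 0.131942, cos λ = -0.991258.
East component: ΔE = −sin λ·ΔX + cos λ·ΔY = −(0.131942)(-468.4) + (-0.991258)(45.0) = 17.19 m.
1° of latitude spans 3600 × 30.80 = 110880 m; at latitude φ, 1° of longitude spans that × cos φ = 79341.7 m, so Δλ = 17.19 / 79341.7 × 3600 = 0.780″.

Δλ = 0.78″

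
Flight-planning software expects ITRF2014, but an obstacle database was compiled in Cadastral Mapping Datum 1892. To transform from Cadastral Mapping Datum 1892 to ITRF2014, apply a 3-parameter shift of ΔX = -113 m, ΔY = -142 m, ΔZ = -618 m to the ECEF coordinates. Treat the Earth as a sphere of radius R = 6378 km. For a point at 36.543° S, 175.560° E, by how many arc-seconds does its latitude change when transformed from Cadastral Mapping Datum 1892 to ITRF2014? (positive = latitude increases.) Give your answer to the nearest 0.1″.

Δφ = -14.1″

sin φ = -0.595426, cos φ = 0.803410, sin λ = 0.077415, cos λ = -0.996999.
North component: ΔN = −sin φ cos λ·ΔX − sin φ sin λ·ΔY + cos φ·ΔZ = −(-0.595426)(-0.996999)(-113) − (-0.595426)(0.077415)(-142) + (0.803410)(-618) = -435.97 m.
1° of latitude spans πR/180 = 111317 m, so Δφ = -435.97 / 111317 × 3600 = -14.099″.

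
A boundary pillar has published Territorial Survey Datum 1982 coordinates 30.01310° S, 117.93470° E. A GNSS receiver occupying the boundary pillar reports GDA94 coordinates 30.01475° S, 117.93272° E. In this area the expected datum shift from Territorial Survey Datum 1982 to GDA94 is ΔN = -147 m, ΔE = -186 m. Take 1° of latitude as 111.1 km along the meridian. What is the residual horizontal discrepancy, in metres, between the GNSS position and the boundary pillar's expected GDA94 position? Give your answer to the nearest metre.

Observed coordinate differences: Δφ = -0.00165°, Δλ = -0.00198°.
Converting to metres (1° lat = 111100 m, cos φ = 0.865911): observed ΔN = -183.3 m, observed ΔE = -190.5 m.
Subtracting the expected shift leaves a residual of -183.3 − (-147) = -36.3 m north and -190.5 − (-186) = -4.5 m east.
Residual distance = √((-36.3)² + (-4.5)²) = 36.6 m.

37 m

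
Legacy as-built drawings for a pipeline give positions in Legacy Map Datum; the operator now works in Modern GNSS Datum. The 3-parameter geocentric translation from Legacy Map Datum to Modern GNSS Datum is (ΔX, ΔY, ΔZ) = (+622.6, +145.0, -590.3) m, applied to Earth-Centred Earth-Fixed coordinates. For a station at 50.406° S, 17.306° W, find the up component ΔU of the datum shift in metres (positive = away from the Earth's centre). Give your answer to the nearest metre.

ΔU = 806 m

At φ = -50.406°, λ = -17.306°: sin φ = -0.770580, cos φ = 0.637343, sin λ = -0.297475, cos λ = 0.954730.
ΔU = cos φ cos λ·ΔX + cos φ sin λ·ΔY + sin φ·ΔZ = (0.637343)(0.954730)(622.6) + (0.637343)(-0.297475)(145.0) + (-0.770580)(-590.3) = 806.23 m.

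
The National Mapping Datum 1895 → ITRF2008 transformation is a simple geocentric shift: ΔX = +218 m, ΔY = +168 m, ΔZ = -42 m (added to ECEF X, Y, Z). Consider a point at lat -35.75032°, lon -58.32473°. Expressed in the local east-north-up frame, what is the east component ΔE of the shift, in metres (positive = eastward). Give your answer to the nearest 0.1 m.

ΔE = 273.7 m

At φ = -35.75032°, λ = -58.32473°: sin φ = -0.584254, cos φ = 0.811571, sin λ = -0.851038, cos λ = 0.525104.
ΔE = −sin λ·ΔX + cos λ·ΔY = −(-0.851038)·(218) + (0.525104)·(168) = 273.74 m.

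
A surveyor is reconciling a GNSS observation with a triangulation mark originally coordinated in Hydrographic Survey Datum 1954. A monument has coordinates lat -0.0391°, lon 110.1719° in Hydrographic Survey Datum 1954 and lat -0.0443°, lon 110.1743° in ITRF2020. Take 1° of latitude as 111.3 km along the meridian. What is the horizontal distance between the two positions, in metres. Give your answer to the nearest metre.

637 m

Δφ = -0.0443° − -0.0391° = -0.0052°; Δλ = 110.1743° − 110.1719° = +0.0024°.
ΔN = Δφ × 111300 = -578.8 m; ΔE = Δλ × 111300 × cos(-0.0391°) = +0.0024 × 111300 × 1.000000 = 267.1 m.
Distance = √(ΔE² + ΔN²) = √(267.1² + (-578.8)²) = 637.4 m.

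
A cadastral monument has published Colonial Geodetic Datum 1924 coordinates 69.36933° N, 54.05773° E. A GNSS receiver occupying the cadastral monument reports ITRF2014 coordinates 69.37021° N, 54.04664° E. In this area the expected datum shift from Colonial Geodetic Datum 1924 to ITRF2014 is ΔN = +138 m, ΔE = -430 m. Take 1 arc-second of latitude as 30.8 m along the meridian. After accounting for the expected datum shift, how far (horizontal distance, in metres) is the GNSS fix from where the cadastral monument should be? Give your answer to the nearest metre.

Observed coordinate differences: Δφ = +0.00088°, Δλ = -0.01109°.
Converting to metres (1° lat = 110880 m, cos φ = 0.352343): observed ΔN = 97.6 m, observed ΔE = -433.3 m.
Subtracting the expected shift leaves a residual of 97.6 − (138) = -40.4 m north and -433.3 − (-430) = -3.3 m east.
Residual distance = √((-40.4)² + (-3.3)²) = 40.6 m.

41 m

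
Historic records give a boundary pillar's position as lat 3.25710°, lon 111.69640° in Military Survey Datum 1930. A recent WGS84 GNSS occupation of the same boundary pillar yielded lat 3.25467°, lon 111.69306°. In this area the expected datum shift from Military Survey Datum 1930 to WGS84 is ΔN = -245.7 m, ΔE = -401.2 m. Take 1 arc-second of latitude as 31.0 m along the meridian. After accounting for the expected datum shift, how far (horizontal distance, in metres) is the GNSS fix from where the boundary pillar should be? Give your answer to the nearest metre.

Observed coordinate differences: Δφ = -0.00243°, Δλ = -0.00334°.
Converting to metres (1° lat = 111600 m, cos φ = 0.998385): observed ΔN = -271.2 m, observed ΔE = -372.1 m.
Subtracting the expected shift leaves a residual of -271.2 − (-245.7) = -25.5 m north and -372.1 − (-401.2) = 29.1 m east.
Residual distance = √((-25.5)² + 29.1²) = 38.7 m.

39 m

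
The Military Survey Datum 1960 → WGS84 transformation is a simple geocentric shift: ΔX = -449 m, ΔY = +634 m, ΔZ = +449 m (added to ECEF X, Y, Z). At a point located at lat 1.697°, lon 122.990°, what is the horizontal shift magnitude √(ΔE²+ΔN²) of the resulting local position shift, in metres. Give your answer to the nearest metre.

427 m

At φ = 1.697°, λ = 122.990°: sin φ = 0.029614, cos φ = 0.999561, sin λ = 0.838766, cos λ = -0.544493.
ΔE = −sin λ·ΔX + cos λ·ΔY = −(0.838766)·(-449) + (-0.544493)·(634) = 31.40 m.
ΔN = −sin φ cos λ·ΔX − sin φ sin λ·ΔY + cos φ·ΔZ = −(0.029614)(-0.544493)(-449) − (0.029614)(0.838766)(634) + (0.999561)(449) = 425.82 m.
Horizontal magnitude = √(ΔE² + ΔN²) = √(31.40² + 425.82²) = 426.97 m.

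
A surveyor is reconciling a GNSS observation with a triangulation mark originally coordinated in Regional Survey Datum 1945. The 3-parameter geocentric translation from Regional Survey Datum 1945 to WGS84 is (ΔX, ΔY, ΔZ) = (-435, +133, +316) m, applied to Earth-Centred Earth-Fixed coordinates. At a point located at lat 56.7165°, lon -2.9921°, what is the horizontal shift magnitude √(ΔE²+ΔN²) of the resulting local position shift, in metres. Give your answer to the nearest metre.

553 m

At φ = 56.7165°, λ = -2.9921°: sin φ = 0.835965, cos φ = 0.548782, sin λ = -0.052198, cos λ = 0.998637.
ΔE = −sin λ·ΔX + cos λ·ΔY = −(-0.052198)·(-435) + (0.998637)·(133) = 110.11 m.
ΔN = −sin φ cos λ·ΔX − sin φ sin λ·ΔY + cos φ·ΔZ = −(0.835965)(0.998637)(-435) − (0.835965)(-0.052198)(133) + (0.548782)(316) = 542.37 m.
Horizontal magnitude = √(ΔE² + ΔN²) = √(110.11² + 542.37²) = 553.43 m.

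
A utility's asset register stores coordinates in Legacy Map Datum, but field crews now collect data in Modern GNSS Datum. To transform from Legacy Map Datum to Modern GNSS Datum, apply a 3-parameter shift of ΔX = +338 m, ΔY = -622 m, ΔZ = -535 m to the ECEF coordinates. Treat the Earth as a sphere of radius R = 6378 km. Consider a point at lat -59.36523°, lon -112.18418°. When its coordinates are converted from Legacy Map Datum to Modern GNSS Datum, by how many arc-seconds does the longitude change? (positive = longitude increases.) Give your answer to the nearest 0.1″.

sin φ = -0.860433, cos φ = 0.509564, sin λ = -0.925975, cos λ = -0.377585.
East component: ΔE = −sin λ·ΔX + cos λ·ΔY = −(-0.925975)(338) + (-0.377585)(-622) = 547.84 m.
1° of latitude spans πR/180 = 111317 m; at latitude φ, 1° of longitude spans that × cos φ = 56723.1 m, so Δλ = 547.84 / 56723.1 × 3600 = 34.769″.

Δλ = 34.8″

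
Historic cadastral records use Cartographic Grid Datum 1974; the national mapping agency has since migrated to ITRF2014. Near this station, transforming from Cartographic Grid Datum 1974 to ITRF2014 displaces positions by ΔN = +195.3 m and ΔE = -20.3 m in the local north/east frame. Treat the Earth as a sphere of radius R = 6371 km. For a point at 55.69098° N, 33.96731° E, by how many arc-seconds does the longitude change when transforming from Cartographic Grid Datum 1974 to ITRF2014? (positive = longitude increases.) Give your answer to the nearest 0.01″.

At latitude 55.69098°, cos φ = 0.563656.
One radian of longitude at latitude φ spans R cos φ, so Δλ = ΔE / (R cos φ) = -20.3 / (6371000 × 0.563656) = -5.6529e-06 rad = -1.166″.

Δλ = -1.17″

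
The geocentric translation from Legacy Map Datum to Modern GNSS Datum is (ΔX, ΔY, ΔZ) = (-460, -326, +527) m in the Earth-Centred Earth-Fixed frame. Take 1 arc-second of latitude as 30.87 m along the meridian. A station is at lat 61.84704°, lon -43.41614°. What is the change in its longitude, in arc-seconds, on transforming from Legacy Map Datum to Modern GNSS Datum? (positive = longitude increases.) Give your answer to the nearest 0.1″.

sin φ = 0.881691, cos φ = 0.471827, sin λ = -0.687292, cos λ = 0.726381.
East component: ΔE = −sin λ·ΔX + cos λ·ΔY = −(-0.687292)(-460) + (0.726381)(-326) = -552.95 m.
1° of latitude spans 3600 × 30.87 = 111132 m; at latitude φ, 1° of longitude spans that × cos φ = 52435.1 m, so Δλ = -552.95 / 52435.1 × 3600 = -37.964″.

Δλ = -38.0″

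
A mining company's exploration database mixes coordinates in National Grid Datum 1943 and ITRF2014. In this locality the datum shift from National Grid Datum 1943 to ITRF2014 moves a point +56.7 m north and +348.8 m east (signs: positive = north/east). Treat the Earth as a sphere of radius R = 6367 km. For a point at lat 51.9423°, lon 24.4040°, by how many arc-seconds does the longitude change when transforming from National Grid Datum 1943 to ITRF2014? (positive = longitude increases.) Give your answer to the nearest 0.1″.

Δλ = 18.3″

At latitude 51.9423°, cos φ = 0.616455.
One radian of longitude at latitude φ spans R cos φ, so Δλ = ΔE / (R cos φ) = 348.8 / (6367000 × 0.616455) = 8.8867e-05 rad = 18.330″.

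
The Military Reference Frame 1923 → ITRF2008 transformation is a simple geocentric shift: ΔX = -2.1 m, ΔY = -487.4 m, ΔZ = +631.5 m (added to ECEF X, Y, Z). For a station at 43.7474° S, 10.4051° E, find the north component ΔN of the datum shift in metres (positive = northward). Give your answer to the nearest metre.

ΔN = 394 m

The local north axis is (−sin φ cos λ, −sin φ sin λ, cos φ), giving ΔN = -1.428 − 60.869 + 456.193 = 393.90 m.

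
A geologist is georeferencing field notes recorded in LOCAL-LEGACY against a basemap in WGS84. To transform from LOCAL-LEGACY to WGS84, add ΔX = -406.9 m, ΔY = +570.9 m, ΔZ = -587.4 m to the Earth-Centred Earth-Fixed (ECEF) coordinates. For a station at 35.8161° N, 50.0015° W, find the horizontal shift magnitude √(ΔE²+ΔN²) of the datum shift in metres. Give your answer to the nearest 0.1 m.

At φ = 35.8161°, λ = -50.0015°: sin φ = 0.585186, cos φ = 0.810899, sin λ = -0.766061, cos λ = 0.642768.
ΔE = −sin λ·ΔX + cos λ·ΔY = −(-0.766061)·(-406.9) + (0.642768)·(570.9) = 55.25 m.
ΔN = −sin φ cos λ·ΔX − sin φ sin λ·ΔY + cos φ·ΔZ = −(0.585186)(0.642768)(-406.9) − (0.585186)(-0.766061)(570.9) + (0.810899)(-587.4) = -67.34 m.
Horizontal magnitude = √(ΔE² + ΔN²) = √(55.25² + (-67.34)²) = 87.11 m.

87.1 m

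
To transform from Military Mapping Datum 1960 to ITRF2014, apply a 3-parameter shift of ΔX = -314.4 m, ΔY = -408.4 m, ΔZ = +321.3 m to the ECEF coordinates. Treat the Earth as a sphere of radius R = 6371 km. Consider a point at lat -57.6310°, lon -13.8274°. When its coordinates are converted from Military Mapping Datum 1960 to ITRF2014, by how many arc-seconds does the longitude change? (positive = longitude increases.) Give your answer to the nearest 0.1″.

Δλ = -28.5″

sin φ = -0.844618, cos φ = 0.535370, sin λ = -0.238998, cos λ = 0.971020.
East component: ΔE = −sin λ·ΔX + cos λ·ΔY = −(-0.238998)(-314.4) + (0.971020)(-408.4) = -471.71 m.
1° of latitude spans πR/180 = 111195 m; at latitude φ, 1° of longitude spans that × cos φ = 59530.4 m, so Δλ = -471.71 / 59530.4 × 3600 = -28.526″.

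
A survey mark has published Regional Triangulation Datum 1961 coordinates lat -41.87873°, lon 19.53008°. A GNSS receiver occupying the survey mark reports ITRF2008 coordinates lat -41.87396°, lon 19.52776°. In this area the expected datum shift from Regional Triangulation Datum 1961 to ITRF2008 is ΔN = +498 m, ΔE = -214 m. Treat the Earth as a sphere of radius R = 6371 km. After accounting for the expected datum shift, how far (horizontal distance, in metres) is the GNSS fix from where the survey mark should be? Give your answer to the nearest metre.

39 m

Observed coordinate differences: Δφ = +0.00477°, Δλ = -0.00232°.
Converting to metres (1° lat = 111195 m, cos φ = 0.744559): observed ΔN = 530.4 m, observed ΔE = -192.1 m.
Subtracting the expected shift leaves a residual of 530.4 − (498) = 32.4 m north and -192.1 − (-214) = 21.9 m east.
Residual distance = √(32.4² + 21.9²) = 39.1 m.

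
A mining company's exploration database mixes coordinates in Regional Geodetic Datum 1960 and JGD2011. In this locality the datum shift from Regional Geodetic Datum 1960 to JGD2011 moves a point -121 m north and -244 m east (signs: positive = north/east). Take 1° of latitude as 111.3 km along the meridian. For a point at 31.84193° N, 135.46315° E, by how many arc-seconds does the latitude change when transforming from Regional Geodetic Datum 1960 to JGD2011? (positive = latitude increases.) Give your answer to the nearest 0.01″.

1° of latitude = 111.3 km, so Δφ = -121.0 / 111300 = -0.0010872° = -3.914″.

Δφ = -3.91″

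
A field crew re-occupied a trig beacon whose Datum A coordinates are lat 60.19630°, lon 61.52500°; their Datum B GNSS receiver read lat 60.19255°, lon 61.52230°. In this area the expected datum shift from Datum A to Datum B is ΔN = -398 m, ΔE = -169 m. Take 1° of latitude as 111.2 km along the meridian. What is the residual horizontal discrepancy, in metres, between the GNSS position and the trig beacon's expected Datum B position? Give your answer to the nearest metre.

27 m

Observed coordinate differences: Δφ = -0.00375°, Δλ = -0.00270°.
Converting to metres (1° lat = 111200 m, cos φ = 0.497030): observed ΔN = -417.0 m, observed ΔE = -149.2 m.
Subtracting the expected shift leaves a residual of -417.0 − (-398) = -19.0 m north and -149.2 − (-169) = 19.8 m east.
Residual distance = √((-19.0)² + 19.8²) = 27.4 m.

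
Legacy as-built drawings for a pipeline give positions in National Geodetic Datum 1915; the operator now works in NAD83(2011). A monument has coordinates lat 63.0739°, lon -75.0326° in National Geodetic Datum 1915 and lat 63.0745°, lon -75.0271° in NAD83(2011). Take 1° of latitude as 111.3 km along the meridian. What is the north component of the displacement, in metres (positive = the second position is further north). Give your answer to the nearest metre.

ΔN = 67 m

Δφ = 63.0745° − 63.0739° = +0.0006°; Δλ = -75.0271° − -75.0326° = +0.0055°.
ΔN = Δφ × 111300 = 66.8 m; ΔE = Δλ × 111300 × cos(63.0739°) = +0.0055 × 111300 × 0.452841 = 277.2 m.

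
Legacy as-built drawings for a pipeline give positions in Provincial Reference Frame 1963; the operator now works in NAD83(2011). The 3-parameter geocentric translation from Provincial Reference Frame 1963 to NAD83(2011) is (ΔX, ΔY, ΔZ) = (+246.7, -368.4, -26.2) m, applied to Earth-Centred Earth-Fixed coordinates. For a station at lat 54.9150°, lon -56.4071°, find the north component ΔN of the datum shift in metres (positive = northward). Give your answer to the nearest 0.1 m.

ΔN = -377.9 m

The local north axis is (−sin φ cos λ, −sin φ sin λ, cos φ), giving ΔN = -111.695 − 251.115 − 15.060 = -377.87 m.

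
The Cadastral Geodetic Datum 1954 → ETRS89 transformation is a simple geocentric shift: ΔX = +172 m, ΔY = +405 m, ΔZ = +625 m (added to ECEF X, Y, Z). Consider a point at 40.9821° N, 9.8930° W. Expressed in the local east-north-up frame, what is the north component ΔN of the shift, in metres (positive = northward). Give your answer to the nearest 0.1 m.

ΔN = 406.3 m

At φ = 40.9821°, λ = -9.8930°: sin φ = 0.655823, cos φ = 0.754915, sin λ = -0.171809, cos λ = 0.985130.
ΔN = −sin φ cos λ·ΔX − sin φ sin λ·ΔY + cos φ·ΔZ = −(0.655823)(0.985130)(172) − (0.655823)(-0.171809)(405) + (0.754915)(625) = 406.33 m.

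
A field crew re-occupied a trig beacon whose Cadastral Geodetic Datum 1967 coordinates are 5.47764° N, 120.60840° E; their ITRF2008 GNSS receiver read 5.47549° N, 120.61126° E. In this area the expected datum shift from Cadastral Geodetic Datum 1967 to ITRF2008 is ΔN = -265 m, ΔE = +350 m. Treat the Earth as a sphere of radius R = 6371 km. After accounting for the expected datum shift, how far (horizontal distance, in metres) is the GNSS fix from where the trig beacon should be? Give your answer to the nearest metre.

Observed coordinate differences: Δφ = -0.00215°, Δλ = +0.00286°.
Converting to metres (1° lat = 111195 m, cos φ = 0.995434): observed ΔN = -239.1 m, observed ΔE = 316.6 m.
Subtracting the expected shift leaves a residual of -239.1 − (-265) = 25.9 m north and 316.6 − (350) = -33.4 m east.
Residual distance = √(25.9² + (-33.4)²) = 42.3 m.

42 m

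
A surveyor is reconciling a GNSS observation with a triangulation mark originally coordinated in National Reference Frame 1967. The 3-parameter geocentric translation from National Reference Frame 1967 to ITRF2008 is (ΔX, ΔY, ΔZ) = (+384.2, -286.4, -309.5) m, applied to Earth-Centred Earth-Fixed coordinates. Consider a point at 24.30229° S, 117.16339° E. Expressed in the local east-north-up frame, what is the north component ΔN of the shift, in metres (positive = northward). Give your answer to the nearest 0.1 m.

The local north axis is (−sin φ cos λ, −sin φ sin λ, cos φ), giving ΔN = -72.185 − 104.868 − 282.074 = -459.13 m.

ΔN = -459.1 m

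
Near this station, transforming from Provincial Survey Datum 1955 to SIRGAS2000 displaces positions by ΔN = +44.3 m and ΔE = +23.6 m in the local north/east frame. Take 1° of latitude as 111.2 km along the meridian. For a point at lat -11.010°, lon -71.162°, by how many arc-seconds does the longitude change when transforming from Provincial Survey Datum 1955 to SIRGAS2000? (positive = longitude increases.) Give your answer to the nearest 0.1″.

At latitude -11.010°, cos φ = 0.981594.
1° of longitude at this latitude = 111.2 × cos φ = 109.15 km, so Δλ = 23.6 / 109153.2 = 0.0002162° = 0.778″.

Δλ = 0.8″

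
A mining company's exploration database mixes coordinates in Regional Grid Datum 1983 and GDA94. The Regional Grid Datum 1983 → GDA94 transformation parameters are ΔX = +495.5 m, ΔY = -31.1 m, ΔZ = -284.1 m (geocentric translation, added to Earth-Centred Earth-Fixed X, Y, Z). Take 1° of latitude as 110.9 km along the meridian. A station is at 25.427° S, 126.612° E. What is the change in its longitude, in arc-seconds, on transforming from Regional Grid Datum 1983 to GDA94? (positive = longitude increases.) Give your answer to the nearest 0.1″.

Δλ = -13.6″

sin φ = -0.429361, cos φ = 0.903133, sin λ = 0.802693, cos λ = -0.596393.
East component: ΔE = −sin λ·ΔX + cos λ·ΔY = −(0.802693)(495.5) + (-0.596393)(-31.1) = -379.19 m.
1° of latitude spans 110900 m; at latitude φ, 1° of longitude spans that × cos φ = 100157.5 m, so Δλ = -379.19 / 100157.5 × 3600 = -13.629″.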